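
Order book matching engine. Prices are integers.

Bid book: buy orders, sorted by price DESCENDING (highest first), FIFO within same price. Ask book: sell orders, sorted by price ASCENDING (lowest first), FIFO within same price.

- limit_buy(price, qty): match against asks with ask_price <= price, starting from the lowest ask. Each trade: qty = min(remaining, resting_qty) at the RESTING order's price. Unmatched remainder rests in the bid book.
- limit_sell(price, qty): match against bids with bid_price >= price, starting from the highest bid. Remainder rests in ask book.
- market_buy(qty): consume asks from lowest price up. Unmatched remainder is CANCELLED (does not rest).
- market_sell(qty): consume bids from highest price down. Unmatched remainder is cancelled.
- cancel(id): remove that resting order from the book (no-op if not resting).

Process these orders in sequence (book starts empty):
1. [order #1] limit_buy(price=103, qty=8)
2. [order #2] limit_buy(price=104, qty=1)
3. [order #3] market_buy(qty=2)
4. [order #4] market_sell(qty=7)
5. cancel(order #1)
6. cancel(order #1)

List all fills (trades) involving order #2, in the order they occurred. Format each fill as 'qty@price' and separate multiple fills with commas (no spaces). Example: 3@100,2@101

After op 1 [order #1] limit_buy(price=103, qty=8): fills=none; bids=[#1:8@103] asks=[-]
After op 2 [order #2] limit_buy(price=104, qty=1): fills=none; bids=[#2:1@104 #1:8@103] asks=[-]
After op 3 [order #3] market_buy(qty=2): fills=none; bids=[#2:1@104 #1:8@103] asks=[-]
After op 4 [order #4] market_sell(qty=7): fills=#2x#4:1@104 #1x#4:6@103; bids=[#1:2@103] asks=[-]
After op 5 cancel(order #1): fills=none; bids=[-] asks=[-]
After op 6 cancel(order #1): fills=none; bids=[-] asks=[-]

Answer: 1@104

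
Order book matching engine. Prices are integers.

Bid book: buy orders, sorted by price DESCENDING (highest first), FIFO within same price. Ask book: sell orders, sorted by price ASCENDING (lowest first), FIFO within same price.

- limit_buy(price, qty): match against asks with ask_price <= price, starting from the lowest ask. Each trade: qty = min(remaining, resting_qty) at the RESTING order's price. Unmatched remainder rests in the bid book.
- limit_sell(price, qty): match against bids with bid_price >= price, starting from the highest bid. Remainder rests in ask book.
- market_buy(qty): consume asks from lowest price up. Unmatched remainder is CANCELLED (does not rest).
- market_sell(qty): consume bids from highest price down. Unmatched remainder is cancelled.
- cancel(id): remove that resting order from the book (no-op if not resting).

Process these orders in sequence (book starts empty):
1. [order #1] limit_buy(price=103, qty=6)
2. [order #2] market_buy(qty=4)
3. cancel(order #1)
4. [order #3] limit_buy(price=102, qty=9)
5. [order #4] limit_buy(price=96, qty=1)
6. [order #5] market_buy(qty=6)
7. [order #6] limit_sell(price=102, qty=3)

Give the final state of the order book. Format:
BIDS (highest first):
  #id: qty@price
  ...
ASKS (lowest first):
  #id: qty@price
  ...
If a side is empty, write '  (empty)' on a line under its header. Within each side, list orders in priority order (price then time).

Answer: BIDS (highest first):
  #3: 6@102
  #4: 1@96
ASKS (lowest first):
  (empty)

Derivation:
After op 1 [order #1] limit_buy(price=103, qty=6): fills=none; bids=[#1:6@103] asks=[-]
After op 2 [order #2] market_buy(qty=4): fills=none; bids=[#1:6@103] asks=[-]
After op 3 cancel(order #1): fills=none; bids=[-] asks=[-]
After op 4 [order #3] limit_buy(price=102, qty=9): fills=none; bids=[#3:9@102] asks=[-]
After op 5 [order #4] limit_buy(price=96, qty=1): fills=none; bids=[#3:9@102 #4:1@96] asks=[-]
After op 6 [order #5] market_buy(qty=6): fills=none; bids=[#3:9@102 #4:1@96] asks=[-]
After op 7 [order #6] limit_sell(price=102, qty=3): fills=#3x#6:3@102; bids=[#3:6@102 #4:1@96] asks=[-]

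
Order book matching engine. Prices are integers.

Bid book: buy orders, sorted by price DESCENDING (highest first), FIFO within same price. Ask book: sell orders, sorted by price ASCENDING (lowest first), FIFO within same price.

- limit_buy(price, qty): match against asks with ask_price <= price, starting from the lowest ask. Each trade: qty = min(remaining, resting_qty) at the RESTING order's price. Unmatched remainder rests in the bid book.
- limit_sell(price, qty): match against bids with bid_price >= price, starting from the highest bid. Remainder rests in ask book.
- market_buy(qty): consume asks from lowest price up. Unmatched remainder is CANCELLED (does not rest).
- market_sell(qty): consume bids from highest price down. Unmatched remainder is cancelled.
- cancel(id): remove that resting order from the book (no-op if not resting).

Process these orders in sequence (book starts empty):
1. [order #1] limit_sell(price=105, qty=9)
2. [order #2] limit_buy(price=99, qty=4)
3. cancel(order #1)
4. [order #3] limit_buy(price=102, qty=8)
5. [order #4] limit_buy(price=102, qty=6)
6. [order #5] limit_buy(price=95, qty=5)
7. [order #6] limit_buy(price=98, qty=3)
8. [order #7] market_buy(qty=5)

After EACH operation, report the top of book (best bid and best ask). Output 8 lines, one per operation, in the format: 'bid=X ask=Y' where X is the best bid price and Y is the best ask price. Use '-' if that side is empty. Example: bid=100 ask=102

After op 1 [order #1] limit_sell(price=105, qty=9): fills=none; bids=[-] asks=[#1:9@105]
After op 2 [order #2] limit_buy(price=99, qty=4): fills=none; bids=[#2:4@99] asks=[#1:9@105]
After op 3 cancel(order #1): fills=none; bids=[#2:4@99] asks=[-]
After op 4 [order #3] limit_buy(price=102, qty=8): fills=none; bids=[#3:8@102 #2:4@99] asks=[-]
After op 5 [order #4] limit_buy(price=102, qty=6): fills=none; bids=[#3:8@102 #4:6@102 #2:4@99] asks=[-]
After op 6 [order #5] limit_buy(price=95, qty=5): fills=none; bids=[#3:8@102 #4:6@102 #2:4@99 #5:5@95] asks=[-]
After op 7 [order #6] limit_buy(price=98, qty=3): fills=none; bids=[#3:8@102 #4:6@102 #2:4@99 #6:3@98 #5:5@95] asks=[-]
After op 8 [order #7] market_buy(qty=5): fills=none; bids=[#3:8@102 #4:6@102 #2:4@99 #6:3@98 #5:5@95] asks=[-]

Answer: bid=- ask=105
bid=99 ask=105
bid=99 ask=-
bid=102 ask=-
bid=102 ask=-
bid=102 ask=-
bid=102 ask=-
bid=102 ask=-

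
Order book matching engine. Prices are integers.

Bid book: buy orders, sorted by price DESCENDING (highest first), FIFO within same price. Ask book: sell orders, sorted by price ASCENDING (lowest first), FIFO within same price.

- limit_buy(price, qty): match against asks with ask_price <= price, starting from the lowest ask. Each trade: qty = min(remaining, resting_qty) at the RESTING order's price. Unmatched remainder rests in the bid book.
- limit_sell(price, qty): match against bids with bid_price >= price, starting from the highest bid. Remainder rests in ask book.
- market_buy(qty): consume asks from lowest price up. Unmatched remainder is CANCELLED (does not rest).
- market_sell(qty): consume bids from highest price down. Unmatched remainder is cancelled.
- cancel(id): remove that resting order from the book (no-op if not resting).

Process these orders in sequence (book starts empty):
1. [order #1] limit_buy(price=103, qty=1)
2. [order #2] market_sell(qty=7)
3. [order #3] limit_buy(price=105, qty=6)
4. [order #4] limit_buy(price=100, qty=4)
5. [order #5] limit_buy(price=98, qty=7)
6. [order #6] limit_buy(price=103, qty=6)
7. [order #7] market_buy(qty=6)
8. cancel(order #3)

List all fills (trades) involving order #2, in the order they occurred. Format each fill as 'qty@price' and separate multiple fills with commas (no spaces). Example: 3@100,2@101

After op 1 [order #1] limit_buy(price=103, qty=1): fills=none; bids=[#1:1@103] asks=[-]
After op 2 [order #2] market_sell(qty=7): fills=#1x#2:1@103; bids=[-] asks=[-]
After op 3 [order #3] limit_buy(price=105, qty=6): fills=none; bids=[#3:6@105] asks=[-]
After op 4 [order #4] limit_buy(price=100, qty=4): fills=none; bids=[#3:6@105 #4:4@100] asks=[-]
After op 5 [order #5] limit_buy(price=98, qty=7): fills=none; bids=[#3:6@105 #4:4@100 #5:7@98] asks=[-]
After op 6 [order #6] limit_buy(price=103, qty=6): fills=none; bids=[#3:6@105 #6:6@103 #4:4@100 #5:7@98] asks=[-]
After op 7 [order #7] market_buy(qty=6): fills=none; bids=[#3:6@105 #6:6@103 #4:4@100 #5:7@98] asks=[-]
After op 8 cancel(order #3): fills=none; bids=[#6:6@103 #4:4@100 #5:7@98] asks=[-]

Answer: 1@103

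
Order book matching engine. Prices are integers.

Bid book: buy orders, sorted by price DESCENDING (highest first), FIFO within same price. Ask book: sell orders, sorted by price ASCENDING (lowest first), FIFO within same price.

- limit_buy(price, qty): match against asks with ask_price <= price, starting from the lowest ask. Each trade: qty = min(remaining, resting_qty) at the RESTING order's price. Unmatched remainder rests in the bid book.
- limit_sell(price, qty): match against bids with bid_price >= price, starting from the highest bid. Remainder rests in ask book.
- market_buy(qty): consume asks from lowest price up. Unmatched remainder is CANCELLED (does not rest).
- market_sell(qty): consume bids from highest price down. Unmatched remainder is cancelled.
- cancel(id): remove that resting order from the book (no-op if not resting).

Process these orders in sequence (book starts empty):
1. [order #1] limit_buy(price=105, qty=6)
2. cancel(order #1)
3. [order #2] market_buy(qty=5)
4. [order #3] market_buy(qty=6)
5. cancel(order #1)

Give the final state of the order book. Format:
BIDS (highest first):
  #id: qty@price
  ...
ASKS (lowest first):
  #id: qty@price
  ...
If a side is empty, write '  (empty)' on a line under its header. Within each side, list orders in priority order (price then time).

Answer: BIDS (highest first):
  (empty)
ASKS (lowest first):
  (empty)

Derivation:
After op 1 [order #1] limit_buy(price=105, qty=6): fills=none; bids=[#1:6@105] asks=[-]
After op 2 cancel(order #1): fills=none; bids=[-] asks=[-]
After op 3 [order #2] market_buy(qty=5): fills=none; bids=[-] asks=[-]
After op 4 [order #3] market_buy(qty=6): fills=none; bids=[-] asks=[-]
After op 5 cancel(order #1): fills=none; bids=[-] asks=[-]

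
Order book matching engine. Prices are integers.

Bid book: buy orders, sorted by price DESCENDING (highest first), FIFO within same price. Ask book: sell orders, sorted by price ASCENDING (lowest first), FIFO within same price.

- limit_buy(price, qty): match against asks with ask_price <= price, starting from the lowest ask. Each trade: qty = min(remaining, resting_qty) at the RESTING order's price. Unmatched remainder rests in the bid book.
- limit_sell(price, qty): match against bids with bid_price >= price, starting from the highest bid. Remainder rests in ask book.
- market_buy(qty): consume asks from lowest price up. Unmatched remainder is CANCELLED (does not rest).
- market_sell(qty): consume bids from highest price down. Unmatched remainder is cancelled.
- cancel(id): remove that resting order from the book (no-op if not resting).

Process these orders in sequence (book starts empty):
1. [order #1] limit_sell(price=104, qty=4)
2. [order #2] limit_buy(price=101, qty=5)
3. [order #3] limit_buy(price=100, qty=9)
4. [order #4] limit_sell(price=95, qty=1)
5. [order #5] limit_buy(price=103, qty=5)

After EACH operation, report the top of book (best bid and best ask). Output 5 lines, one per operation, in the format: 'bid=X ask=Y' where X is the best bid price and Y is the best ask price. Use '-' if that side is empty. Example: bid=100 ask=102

Answer: bid=- ask=104
bid=101 ask=104
bid=101 ask=104
bid=101 ask=104
bid=103 ask=104

Derivation:
After op 1 [order #1] limit_sell(price=104, qty=4): fills=none; bids=[-] asks=[#1:4@104]
After op 2 [order #2] limit_buy(price=101, qty=5): fills=none; bids=[#2:5@101] asks=[#1:4@104]
After op 3 [order #3] limit_buy(price=100, qty=9): fills=none; bids=[#2:5@101 #3:9@100] asks=[#1:4@104]
After op 4 [order #4] limit_sell(price=95, qty=1): fills=#2x#4:1@101; bids=[#2:4@101 #3:9@100] asks=[#1:4@104]
After op 5 [order #5] limit_buy(price=103, qty=5): fills=none; bids=[#5:5@103 #2:4@101 #3:9@100] asks=[#1:4@104]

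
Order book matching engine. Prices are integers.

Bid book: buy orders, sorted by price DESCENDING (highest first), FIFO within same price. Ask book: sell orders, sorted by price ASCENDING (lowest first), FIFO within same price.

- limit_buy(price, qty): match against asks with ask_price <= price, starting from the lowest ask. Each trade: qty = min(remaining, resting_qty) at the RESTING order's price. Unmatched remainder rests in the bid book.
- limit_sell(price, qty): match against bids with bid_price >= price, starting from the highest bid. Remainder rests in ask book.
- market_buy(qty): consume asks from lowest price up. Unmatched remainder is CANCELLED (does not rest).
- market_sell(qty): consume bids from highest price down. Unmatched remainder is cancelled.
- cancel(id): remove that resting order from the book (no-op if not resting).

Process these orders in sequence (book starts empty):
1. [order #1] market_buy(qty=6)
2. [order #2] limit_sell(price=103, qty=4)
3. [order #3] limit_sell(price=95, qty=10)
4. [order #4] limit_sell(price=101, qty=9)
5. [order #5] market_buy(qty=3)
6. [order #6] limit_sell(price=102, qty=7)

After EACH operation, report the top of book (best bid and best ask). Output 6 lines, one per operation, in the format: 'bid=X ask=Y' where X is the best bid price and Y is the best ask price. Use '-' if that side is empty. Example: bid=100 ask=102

Answer: bid=- ask=-
bid=- ask=103
bid=- ask=95
bid=- ask=95
bid=- ask=95
bid=- ask=95

Derivation:
After op 1 [order #1] market_buy(qty=6): fills=none; bids=[-] asks=[-]
After op 2 [order #2] limit_sell(price=103, qty=4): fills=none; bids=[-] asks=[#2:4@103]
After op 3 [order #3] limit_sell(price=95, qty=10): fills=none; bids=[-] asks=[#3:10@95 #2:4@103]
After op 4 [order #4] limit_sell(price=101, qty=9): fills=none; bids=[-] asks=[#3:10@95 #4:9@101 #2:4@103]
After op 5 [order #5] market_buy(qty=3): fills=#5x#3:3@95; bids=[-] asks=[#3:7@95 #4:9@101 #2:4@103]
After op 6 [order #6] limit_sell(price=102, qty=7): fills=none; bids=[-] asks=[#3:7@95 #4:9@101 #6:7@102 #2:4@103]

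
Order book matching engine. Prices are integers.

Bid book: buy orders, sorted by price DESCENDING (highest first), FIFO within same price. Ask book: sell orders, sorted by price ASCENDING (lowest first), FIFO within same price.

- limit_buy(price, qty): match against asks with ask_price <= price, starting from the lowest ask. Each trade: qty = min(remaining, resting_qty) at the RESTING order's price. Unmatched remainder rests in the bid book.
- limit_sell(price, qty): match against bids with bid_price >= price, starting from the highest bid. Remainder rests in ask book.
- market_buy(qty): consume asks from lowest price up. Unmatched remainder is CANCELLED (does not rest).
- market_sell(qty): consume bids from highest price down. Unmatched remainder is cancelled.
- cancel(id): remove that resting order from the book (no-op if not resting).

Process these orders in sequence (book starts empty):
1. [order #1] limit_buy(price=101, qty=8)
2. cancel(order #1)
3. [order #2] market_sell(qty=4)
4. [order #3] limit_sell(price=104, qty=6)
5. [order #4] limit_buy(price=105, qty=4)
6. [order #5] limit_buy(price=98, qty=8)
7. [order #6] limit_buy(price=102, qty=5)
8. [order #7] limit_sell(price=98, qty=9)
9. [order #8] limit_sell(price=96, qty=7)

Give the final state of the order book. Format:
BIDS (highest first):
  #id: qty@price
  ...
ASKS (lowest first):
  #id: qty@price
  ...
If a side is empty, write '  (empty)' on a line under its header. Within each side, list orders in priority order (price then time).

Answer: BIDS (highest first):
  (empty)
ASKS (lowest first):
  #8: 3@96
  #3: 2@104

Derivation:
After op 1 [order #1] limit_buy(price=101, qty=8): fills=none; bids=[#1:8@101] asks=[-]
After op 2 cancel(order #1): fills=none; bids=[-] asks=[-]
After op 3 [order #2] market_sell(qty=4): fills=none; bids=[-] asks=[-]
After op 4 [order #3] limit_sell(price=104, qty=6): fills=none; bids=[-] asks=[#3:6@104]
After op 5 [order #4] limit_buy(price=105, qty=4): fills=#4x#3:4@104; bids=[-] asks=[#3:2@104]
After op 6 [order #5] limit_buy(price=98, qty=8): fills=none; bids=[#5:8@98] asks=[#3:2@104]
After op 7 [order #6] limit_buy(price=102, qty=5): fills=none; bids=[#6:5@102 #5:8@98] asks=[#3:2@104]
After op 8 [order #7] limit_sell(price=98, qty=9): fills=#6x#7:5@102 #5x#7:4@98; bids=[#5:4@98] asks=[#3:2@104]
After op 9 [order #8] limit_sell(price=96, qty=7): fills=#5x#8:4@98; bids=[-] asks=[#8:3@96 #3:2@104]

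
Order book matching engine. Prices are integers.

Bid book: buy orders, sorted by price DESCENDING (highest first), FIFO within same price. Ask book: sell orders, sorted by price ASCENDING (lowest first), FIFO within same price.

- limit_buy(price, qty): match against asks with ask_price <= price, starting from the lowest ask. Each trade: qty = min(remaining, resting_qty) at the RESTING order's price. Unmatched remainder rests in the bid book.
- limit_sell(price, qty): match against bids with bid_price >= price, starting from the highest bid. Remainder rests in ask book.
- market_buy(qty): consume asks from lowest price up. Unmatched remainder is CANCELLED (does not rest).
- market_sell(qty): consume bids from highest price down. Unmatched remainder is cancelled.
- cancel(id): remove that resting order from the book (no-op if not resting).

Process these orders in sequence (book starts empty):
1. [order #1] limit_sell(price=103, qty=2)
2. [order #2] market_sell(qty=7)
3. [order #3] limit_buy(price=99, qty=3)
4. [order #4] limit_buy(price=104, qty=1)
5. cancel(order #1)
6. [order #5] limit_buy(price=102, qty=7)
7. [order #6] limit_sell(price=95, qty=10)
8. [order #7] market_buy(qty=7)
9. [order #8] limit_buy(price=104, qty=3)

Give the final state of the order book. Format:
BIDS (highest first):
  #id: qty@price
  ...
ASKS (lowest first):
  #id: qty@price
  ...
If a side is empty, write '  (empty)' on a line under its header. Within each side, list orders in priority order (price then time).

After op 1 [order #1] limit_sell(price=103, qty=2): fills=none; bids=[-] asks=[#1:2@103]
After op 2 [order #2] market_sell(qty=7): fills=none; bids=[-] asks=[#1:2@103]
After op 3 [order #3] limit_buy(price=99, qty=3): fills=none; bids=[#3:3@99] asks=[#1:2@103]
After op 4 [order #4] limit_buy(price=104, qty=1): fills=#4x#1:1@103; bids=[#3:3@99] asks=[#1:1@103]
After op 5 cancel(order #1): fills=none; bids=[#3:3@99] asks=[-]
After op 6 [order #5] limit_buy(price=102, qty=7): fills=none; bids=[#5:7@102 #3:3@99] asks=[-]
After op 7 [order #6] limit_sell(price=95, qty=10): fills=#5x#6:7@102 #3x#6:3@99; bids=[-] asks=[-]
After op 8 [order #7] market_buy(qty=7): fills=none; bids=[-] asks=[-]
After op 9 [order #8] limit_buy(price=104, qty=3): fills=none; bids=[#8:3@104] asks=[-]

Answer: BIDS (highest first):
  #8: 3@104
ASKS (lowest first):
  (empty)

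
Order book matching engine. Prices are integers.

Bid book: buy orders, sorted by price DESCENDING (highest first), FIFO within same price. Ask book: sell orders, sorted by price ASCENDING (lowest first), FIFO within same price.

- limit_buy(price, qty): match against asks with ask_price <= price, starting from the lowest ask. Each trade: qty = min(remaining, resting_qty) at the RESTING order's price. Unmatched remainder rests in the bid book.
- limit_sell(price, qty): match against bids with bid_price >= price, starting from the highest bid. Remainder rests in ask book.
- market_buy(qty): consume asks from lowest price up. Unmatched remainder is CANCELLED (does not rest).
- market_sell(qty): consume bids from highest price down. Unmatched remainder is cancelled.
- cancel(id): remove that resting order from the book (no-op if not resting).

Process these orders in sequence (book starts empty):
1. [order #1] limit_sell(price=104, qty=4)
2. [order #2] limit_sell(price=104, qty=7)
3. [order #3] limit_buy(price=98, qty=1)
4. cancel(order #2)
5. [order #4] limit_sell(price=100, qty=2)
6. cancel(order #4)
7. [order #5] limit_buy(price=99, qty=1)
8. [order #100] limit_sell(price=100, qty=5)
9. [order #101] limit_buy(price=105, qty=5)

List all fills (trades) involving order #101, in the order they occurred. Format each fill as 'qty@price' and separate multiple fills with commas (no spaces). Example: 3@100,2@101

After op 1 [order #1] limit_sell(price=104, qty=4): fills=none; bids=[-] asks=[#1:4@104]
After op 2 [order #2] limit_sell(price=104, qty=7): fills=none; bids=[-] asks=[#1:4@104 #2:7@104]
After op 3 [order #3] limit_buy(price=98, qty=1): fills=none; bids=[#3:1@98] asks=[#1:4@104 #2:7@104]
After op 4 cancel(order #2): fills=none; bids=[#3:1@98] asks=[#1:4@104]
After op 5 [order #4] limit_sell(price=100, qty=2): fills=none; bids=[#3:1@98] asks=[#4:2@100 #1:4@104]
After op 6 cancel(order #4): fills=none; bids=[#3:1@98] asks=[#1:4@104]
After op 7 [order #5] limit_buy(price=99, qty=1): fills=none; bids=[#5:1@99 #3:1@98] asks=[#1:4@104]
After op 8 [order #100] limit_sell(price=100, qty=5): fills=none; bids=[#5:1@99 #3:1@98] asks=[#100:5@100 #1:4@104]
After op 9 [order #101] limit_buy(price=105, qty=5): fills=#101x#100:5@100; bids=[#5:1@99 #3:1@98] asks=[#1:4@104]

Answer: 5@100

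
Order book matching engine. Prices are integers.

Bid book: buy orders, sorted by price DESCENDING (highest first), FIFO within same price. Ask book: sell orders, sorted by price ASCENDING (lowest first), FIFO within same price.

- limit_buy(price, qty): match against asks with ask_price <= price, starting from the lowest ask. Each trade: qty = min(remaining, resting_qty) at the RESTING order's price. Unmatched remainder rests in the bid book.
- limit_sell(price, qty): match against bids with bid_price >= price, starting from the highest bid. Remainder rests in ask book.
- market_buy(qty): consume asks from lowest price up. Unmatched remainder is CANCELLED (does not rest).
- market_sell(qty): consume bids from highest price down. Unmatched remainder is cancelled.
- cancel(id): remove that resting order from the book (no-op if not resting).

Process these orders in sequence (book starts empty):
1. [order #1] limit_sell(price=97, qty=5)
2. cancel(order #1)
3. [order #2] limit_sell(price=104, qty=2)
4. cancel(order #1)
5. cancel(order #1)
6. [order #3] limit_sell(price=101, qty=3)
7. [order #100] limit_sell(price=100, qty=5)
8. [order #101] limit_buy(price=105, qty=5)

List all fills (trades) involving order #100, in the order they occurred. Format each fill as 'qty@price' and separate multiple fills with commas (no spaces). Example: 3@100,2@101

Answer: 5@100

Derivation:
After op 1 [order #1] limit_sell(price=97, qty=5): fills=none; bids=[-] asks=[#1:5@97]
After op 2 cancel(order #1): fills=none; bids=[-] asks=[-]
After op 3 [order #2] limit_sell(price=104, qty=2): fills=none; bids=[-] asks=[#2:2@104]
After op 4 cancel(order #1): fills=none; bids=[-] asks=[#2:2@104]
After op 5 cancel(order #1): fills=none; bids=[-] asks=[#2:2@104]
After op 6 [order #3] limit_sell(price=101, qty=3): fills=none; bids=[-] asks=[#3:3@101 #2:2@104]
After op 7 [order #100] limit_sell(price=100, qty=5): fills=none; bids=[-] asks=[#100:5@100 #3:3@101 #2:2@104]
After op 8 [order #101] limit_buy(price=105, qty=5): fills=#101x#100:5@100; bids=[-] asks=[#3:3@101 #2:2@104]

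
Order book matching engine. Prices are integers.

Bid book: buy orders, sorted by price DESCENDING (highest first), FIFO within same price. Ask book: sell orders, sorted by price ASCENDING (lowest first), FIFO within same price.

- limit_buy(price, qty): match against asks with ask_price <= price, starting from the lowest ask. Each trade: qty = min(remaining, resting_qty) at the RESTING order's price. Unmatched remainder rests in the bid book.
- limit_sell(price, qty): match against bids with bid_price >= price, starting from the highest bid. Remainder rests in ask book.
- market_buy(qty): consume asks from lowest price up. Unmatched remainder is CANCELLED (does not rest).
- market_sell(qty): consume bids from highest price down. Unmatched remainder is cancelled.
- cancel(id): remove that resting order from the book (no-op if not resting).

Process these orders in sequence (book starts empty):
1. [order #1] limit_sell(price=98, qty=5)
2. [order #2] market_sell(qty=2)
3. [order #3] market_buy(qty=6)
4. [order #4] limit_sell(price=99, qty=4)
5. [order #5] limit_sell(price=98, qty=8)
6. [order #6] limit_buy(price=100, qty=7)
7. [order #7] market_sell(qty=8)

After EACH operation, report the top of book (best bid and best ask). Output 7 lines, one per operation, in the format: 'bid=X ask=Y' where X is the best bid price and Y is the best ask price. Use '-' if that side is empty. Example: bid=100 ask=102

Answer: bid=- ask=98
bid=- ask=98
bid=- ask=-
bid=- ask=99
bid=- ask=98
bid=- ask=98
bid=- ask=98

Derivation:
After op 1 [order #1] limit_sell(price=98, qty=5): fills=none; bids=[-] asks=[#1:5@98]
After op 2 [order #2] market_sell(qty=2): fills=none; bids=[-] asks=[#1:5@98]
After op 3 [order #3] market_buy(qty=6): fills=#3x#1:5@98; bids=[-] asks=[-]
After op 4 [order #4] limit_sell(price=99, qty=4): fills=none; bids=[-] asks=[#4:4@99]
After op 5 [order #5] limit_sell(price=98, qty=8): fills=none; bids=[-] asks=[#5:8@98 #4:4@99]
After op 6 [order #6] limit_buy(price=100, qty=7): fills=#6x#5:7@98; bids=[-] asks=[#5:1@98 #4:4@99]
After op 7 [order #7] market_sell(qty=8): fills=none; bids=[-] asks=[#5:1@98 #4:4@99]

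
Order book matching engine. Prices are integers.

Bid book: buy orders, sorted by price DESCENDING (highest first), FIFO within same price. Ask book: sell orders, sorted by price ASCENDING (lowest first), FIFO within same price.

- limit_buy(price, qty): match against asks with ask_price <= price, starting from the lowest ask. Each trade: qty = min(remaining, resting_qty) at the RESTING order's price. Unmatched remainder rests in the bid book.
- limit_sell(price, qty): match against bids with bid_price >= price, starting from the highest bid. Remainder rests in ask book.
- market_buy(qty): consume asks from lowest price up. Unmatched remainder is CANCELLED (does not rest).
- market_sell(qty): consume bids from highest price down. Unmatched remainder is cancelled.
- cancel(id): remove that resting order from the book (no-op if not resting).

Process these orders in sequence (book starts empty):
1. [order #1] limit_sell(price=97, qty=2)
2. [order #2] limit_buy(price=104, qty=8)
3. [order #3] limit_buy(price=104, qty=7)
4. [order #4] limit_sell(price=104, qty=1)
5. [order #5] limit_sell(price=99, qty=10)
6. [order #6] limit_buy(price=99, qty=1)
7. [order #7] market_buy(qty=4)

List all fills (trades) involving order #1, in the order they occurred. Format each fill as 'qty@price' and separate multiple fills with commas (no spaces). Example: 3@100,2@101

After op 1 [order #1] limit_sell(price=97, qty=2): fills=none; bids=[-] asks=[#1:2@97]
After op 2 [order #2] limit_buy(price=104, qty=8): fills=#2x#1:2@97; bids=[#2:6@104] asks=[-]
After op 3 [order #3] limit_buy(price=104, qty=7): fills=none; bids=[#2:6@104 #3:7@104] asks=[-]
After op 4 [order #4] limit_sell(price=104, qty=1): fills=#2x#4:1@104; bids=[#2:5@104 #3:7@104] asks=[-]
After op 5 [order #5] limit_sell(price=99, qty=10): fills=#2x#5:5@104 #3x#5:5@104; bids=[#3:2@104] asks=[-]
After op 6 [order #6] limit_buy(price=99, qty=1): fills=none; bids=[#3:2@104 #6:1@99] asks=[-]
After op 7 [order #7] market_buy(qty=4): fills=none; bids=[#3:2@104 #6:1@99] asks=[-]

Answer: 2@97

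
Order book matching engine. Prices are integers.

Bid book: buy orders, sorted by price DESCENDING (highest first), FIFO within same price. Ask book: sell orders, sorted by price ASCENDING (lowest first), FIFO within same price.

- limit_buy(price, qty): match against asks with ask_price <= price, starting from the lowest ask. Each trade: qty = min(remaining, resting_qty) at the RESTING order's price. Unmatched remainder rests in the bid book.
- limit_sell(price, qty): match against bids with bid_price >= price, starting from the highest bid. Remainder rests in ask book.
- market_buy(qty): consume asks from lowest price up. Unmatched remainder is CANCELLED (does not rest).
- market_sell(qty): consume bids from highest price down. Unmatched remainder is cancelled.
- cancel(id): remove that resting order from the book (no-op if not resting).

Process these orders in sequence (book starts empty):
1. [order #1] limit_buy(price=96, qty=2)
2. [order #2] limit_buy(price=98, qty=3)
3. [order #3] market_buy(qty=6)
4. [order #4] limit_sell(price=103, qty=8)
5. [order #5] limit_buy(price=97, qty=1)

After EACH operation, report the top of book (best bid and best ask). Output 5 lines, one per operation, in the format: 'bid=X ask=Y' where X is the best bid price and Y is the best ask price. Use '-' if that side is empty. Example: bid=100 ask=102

Answer: bid=96 ask=-
bid=98 ask=-
bid=98 ask=-
bid=98 ask=103
bid=98 ask=103

Derivation:
After op 1 [order #1] limit_buy(price=96, qty=2): fills=none; bids=[#1:2@96] asks=[-]
After op 2 [order #2] limit_buy(price=98, qty=3): fills=none; bids=[#2:3@98 #1:2@96] asks=[-]
After op 3 [order #3] market_buy(qty=6): fills=none; bids=[#2:3@98 #1:2@96] asks=[-]
After op 4 [order #4] limit_sell(price=103, qty=8): fills=none; bids=[#2:3@98 #1:2@96] asks=[#4:8@103]
After op 5 [order #5] limit_buy(price=97, qty=1): fills=none; bids=[#2:3@98 #5:1@97 #1:2@96] asks=[#4:8@103]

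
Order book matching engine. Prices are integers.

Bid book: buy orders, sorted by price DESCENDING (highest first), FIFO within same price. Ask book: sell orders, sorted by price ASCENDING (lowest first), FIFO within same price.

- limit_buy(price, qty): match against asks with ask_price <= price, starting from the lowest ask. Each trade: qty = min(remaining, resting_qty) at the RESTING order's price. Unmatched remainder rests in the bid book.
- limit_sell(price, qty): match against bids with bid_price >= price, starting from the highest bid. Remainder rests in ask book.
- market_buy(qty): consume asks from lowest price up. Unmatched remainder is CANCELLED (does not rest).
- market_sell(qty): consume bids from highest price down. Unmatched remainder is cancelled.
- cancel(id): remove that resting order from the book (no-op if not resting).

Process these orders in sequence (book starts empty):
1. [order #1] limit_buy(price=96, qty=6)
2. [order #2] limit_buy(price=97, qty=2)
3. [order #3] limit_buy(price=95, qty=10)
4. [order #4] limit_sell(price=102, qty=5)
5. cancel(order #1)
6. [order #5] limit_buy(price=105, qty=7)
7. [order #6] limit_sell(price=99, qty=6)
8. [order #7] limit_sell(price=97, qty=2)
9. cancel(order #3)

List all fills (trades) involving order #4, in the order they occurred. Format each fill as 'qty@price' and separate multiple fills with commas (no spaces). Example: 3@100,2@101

Answer: 5@102

Derivation:
After op 1 [order #1] limit_buy(price=96, qty=6): fills=none; bids=[#1:6@96] asks=[-]
After op 2 [order #2] limit_buy(price=97, qty=2): fills=none; bids=[#2:2@97 #1:6@96] asks=[-]
After op 3 [order #3] limit_buy(price=95, qty=10): fills=none; bids=[#2:2@97 #1:6@96 #3:10@95] asks=[-]
After op 4 [order #4] limit_sell(price=102, qty=5): fills=none; bids=[#2:2@97 #1:6@96 #3:10@95] asks=[#4:5@102]
After op 5 cancel(order #1): fills=none; bids=[#2:2@97 #3:10@95] asks=[#4:5@102]
After op 6 [order #5] limit_buy(price=105, qty=7): fills=#5x#4:5@102; bids=[#5:2@105 #2:2@97 #3:10@95] asks=[-]
After op 7 [order #6] limit_sell(price=99, qty=6): fills=#5x#6:2@105; bids=[#2:2@97 #3:10@95] asks=[#6:4@99]
After op 8 [order #7] limit_sell(price=97, qty=2): fills=#2x#7:2@97; bids=[#3:10@95] asks=[#6:4@99]
After op 9 cancel(order #3): fills=none; bids=[-] asks=[#6:4@99]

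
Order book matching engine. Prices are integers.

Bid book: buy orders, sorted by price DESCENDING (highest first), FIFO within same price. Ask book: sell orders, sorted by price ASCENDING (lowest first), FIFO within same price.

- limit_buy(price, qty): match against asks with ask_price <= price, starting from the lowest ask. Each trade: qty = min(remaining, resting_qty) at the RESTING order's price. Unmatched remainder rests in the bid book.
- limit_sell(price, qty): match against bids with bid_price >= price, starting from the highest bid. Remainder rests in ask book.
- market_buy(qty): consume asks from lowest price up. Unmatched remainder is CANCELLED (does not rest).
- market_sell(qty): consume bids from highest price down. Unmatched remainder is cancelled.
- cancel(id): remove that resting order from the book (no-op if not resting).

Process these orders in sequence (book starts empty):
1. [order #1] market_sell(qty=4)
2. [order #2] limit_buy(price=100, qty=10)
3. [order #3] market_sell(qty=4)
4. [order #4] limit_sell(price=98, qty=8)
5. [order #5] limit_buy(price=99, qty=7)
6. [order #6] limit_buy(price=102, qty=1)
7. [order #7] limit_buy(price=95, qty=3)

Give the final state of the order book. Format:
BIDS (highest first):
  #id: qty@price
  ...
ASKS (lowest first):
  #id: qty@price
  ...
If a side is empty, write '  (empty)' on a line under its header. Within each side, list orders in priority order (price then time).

After op 1 [order #1] market_sell(qty=4): fills=none; bids=[-] asks=[-]
After op 2 [order #2] limit_buy(price=100, qty=10): fills=none; bids=[#2:10@100] asks=[-]
After op 3 [order #3] market_sell(qty=4): fills=#2x#3:4@100; bids=[#2:6@100] asks=[-]
After op 4 [order #4] limit_sell(price=98, qty=8): fills=#2x#4:6@100; bids=[-] asks=[#4:2@98]
After op 5 [order #5] limit_buy(price=99, qty=7): fills=#5x#4:2@98; bids=[#5:5@99] asks=[-]
After op 6 [order #6] limit_buy(price=102, qty=1): fills=none; bids=[#6:1@102 #5:5@99] asks=[-]
After op 7 [order #7] limit_buy(price=95, qty=3): fills=none; bids=[#6:1@102 #5:5@99 #7:3@95] asks=[-]

Answer: BIDS (highest first):
  #6: 1@102
  #5: 5@99
  #7: 3@95
ASKS (lowest first):
  (empty)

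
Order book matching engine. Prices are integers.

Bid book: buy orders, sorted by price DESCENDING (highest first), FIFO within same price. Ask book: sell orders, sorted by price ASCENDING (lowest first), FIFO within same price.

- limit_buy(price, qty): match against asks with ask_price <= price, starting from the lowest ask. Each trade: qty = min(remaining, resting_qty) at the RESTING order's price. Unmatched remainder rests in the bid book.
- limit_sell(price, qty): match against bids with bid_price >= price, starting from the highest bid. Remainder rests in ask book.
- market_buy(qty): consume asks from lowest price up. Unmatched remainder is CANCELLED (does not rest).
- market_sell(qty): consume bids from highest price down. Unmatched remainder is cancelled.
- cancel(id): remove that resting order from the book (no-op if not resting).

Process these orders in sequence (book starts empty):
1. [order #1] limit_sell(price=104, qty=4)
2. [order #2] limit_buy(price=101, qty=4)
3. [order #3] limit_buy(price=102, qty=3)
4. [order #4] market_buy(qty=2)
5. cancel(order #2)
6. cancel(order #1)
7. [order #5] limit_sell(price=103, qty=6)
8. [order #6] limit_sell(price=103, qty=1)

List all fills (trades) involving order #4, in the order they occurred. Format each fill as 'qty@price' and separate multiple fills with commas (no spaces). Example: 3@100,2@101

After op 1 [order #1] limit_sell(price=104, qty=4): fills=none; bids=[-] asks=[#1:4@104]
After op 2 [order #2] limit_buy(price=101, qty=4): fills=none; bids=[#2:4@101] asks=[#1:4@104]
After op 3 [order #3] limit_buy(price=102, qty=3): fills=none; bids=[#3:3@102 #2:4@101] asks=[#1:4@104]
After op 4 [order #4] market_buy(qty=2): fills=#4x#1:2@104; bids=[#3:3@102 #2:4@101] asks=[#1:2@104]
After op 5 cancel(order #2): fills=none; bids=[#3:3@102] asks=[#1:2@104]
After op 6 cancel(order #1): fills=none; bids=[#3:3@102] asks=[-]
After op 7 [order #5] limit_sell(price=103, qty=6): fills=none; bids=[#3:3@102] asks=[#5:6@103]
After op 8 [order #6] limit_sell(price=103, qty=1): fills=none; bids=[#3:3@102] asks=[#5:6@103 #6:1@103]

Answer: 2@104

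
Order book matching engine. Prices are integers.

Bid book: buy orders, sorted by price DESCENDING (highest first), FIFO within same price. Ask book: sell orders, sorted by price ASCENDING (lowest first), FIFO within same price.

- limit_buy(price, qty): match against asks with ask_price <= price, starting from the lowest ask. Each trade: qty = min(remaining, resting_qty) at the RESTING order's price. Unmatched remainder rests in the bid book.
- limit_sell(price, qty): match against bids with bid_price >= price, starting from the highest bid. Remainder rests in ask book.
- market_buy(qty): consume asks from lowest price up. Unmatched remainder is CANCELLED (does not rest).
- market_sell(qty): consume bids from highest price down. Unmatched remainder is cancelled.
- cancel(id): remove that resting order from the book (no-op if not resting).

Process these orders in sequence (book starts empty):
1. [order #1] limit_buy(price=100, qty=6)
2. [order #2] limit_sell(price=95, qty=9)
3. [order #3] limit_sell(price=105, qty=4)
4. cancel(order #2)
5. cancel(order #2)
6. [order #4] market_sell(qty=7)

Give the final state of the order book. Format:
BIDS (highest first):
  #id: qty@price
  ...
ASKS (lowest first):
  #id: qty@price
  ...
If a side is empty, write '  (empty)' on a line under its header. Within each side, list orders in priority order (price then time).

After op 1 [order #1] limit_buy(price=100, qty=6): fills=none; bids=[#1:6@100] asks=[-]
After op 2 [order #2] limit_sell(price=95, qty=9): fills=#1x#2:6@100; bids=[-] asks=[#2:3@95]
After op 3 [order #3] limit_sell(price=105, qty=4): fills=none; bids=[-] asks=[#2:3@95 #3:4@105]
After op 4 cancel(order #2): fills=none; bids=[-] asks=[#3:4@105]
After op 5 cancel(order #2): fills=none; bids=[-] asks=[#3:4@105]
After op 6 [order #4] market_sell(qty=7): fills=none; bids=[-] asks=[#3:4@105]

Answer: BIDS (highest first):
  (empty)
ASKS (lowest first):
  #3: 4@105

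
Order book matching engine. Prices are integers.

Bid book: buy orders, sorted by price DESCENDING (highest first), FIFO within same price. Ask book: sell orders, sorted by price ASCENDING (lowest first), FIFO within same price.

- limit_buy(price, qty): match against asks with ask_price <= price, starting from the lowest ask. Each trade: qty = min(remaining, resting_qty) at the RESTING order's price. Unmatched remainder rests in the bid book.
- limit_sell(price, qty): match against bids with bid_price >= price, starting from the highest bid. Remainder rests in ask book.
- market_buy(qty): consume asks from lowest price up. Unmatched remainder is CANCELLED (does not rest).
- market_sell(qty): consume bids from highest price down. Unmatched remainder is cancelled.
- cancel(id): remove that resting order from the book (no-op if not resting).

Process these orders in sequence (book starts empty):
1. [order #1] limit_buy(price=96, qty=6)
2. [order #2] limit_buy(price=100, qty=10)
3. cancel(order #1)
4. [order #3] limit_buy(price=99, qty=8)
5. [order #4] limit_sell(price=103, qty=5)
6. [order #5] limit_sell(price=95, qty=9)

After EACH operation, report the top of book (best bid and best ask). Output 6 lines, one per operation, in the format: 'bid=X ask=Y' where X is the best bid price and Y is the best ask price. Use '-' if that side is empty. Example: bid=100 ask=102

Answer: bid=96 ask=-
bid=100 ask=-
bid=100 ask=-
bid=100 ask=-
bid=100 ask=103
bid=100 ask=103

Derivation:
After op 1 [order #1] limit_buy(price=96, qty=6): fills=none; bids=[#1:6@96] asks=[-]
After op 2 [order #2] limit_buy(price=100, qty=10): fills=none; bids=[#2:10@100 #1:6@96] asks=[-]
After op 3 cancel(order #1): fills=none; bids=[#2:10@100] asks=[-]
After op 4 [order #3] limit_buy(price=99, qty=8): fills=none; bids=[#2:10@100 #3:8@99] asks=[-]
After op 5 [order #4] limit_sell(price=103, qty=5): fills=none; bids=[#2:10@100 #3:8@99] asks=[#4:5@103]
After op 6 [order #5] limit_sell(price=95, qty=9): fills=#2x#5:9@100; bids=[#2:1@100 #3:8@99] asks=[#4:5@103]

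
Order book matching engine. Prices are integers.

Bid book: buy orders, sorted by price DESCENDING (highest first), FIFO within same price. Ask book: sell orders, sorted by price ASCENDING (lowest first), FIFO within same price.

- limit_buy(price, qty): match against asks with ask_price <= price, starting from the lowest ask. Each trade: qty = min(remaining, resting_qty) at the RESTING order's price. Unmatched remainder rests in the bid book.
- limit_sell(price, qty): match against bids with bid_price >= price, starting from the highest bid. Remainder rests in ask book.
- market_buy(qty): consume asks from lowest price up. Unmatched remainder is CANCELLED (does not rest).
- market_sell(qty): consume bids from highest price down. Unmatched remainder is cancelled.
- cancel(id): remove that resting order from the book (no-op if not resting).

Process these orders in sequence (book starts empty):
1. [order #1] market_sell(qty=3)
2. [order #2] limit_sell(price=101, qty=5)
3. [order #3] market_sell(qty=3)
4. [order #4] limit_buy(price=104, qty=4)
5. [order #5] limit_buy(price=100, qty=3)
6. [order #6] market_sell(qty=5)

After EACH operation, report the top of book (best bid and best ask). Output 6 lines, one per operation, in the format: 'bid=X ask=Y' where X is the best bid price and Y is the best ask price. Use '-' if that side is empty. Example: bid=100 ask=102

After op 1 [order #1] market_sell(qty=3): fills=none; bids=[-] asks=[-]
After op 2 [order #2] limit_sell(price=101, qty=5): fills=none; bids=[-] asks=[#2:5@101]
After op 3 [order #3] market_sell(qty=3): fills=none; bids=[-] asks=[#2:5@101]
After op 4 [order #4] limit_buy(price=104, qty=4): fills=#4x#2:4@101; bids=[-] asks=[#2:1@101]
After op 5 [order #5] limit_buy(price=100, qty=3): fills=none; bids=[#5:3@100] asks=[#2:1@101]
After op 6 [order #6] market_sell(qty=5): fills=#5x#6:3@100; bids=[-] asks=[#2:1@101]

Answer: bid=- ask=-
bid=- ask=101
bid=- ask=101
bid=- ask=101
bid=100 ask=101
bid=- ask=101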